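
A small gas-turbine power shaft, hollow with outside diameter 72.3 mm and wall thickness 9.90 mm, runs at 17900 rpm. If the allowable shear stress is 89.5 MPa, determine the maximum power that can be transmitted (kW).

8990 kW

J = π(d_o⁴ − d_i⁴)/32 = π(0.0723⁴ − 0.0525⁴)/32 = 1.937×10^-6 m⁴.
T_max = τ_allow·J/r = 8.95×10^7 × 1.937×10^-6 / 0.0362 = 4795 N·m.
ω = 2π·17900/60 = 1874 rad/s, so P_max = T_max·ω = 8.988×10^6 W.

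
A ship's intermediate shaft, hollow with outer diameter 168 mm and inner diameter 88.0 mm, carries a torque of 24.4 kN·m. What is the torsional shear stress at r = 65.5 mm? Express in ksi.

3.21 ksi

J = π(d_o⁴ − d_i⁴)/32 = π(0.168⁴ − 0.0880⁴)/32 = 7.232×10^-5 m⁴.
Shear stress varies linearly with radius: τ = T·r/J = 24400 × 0.0655 / 7.232×10^-5 = 2.210×10^7 Pa.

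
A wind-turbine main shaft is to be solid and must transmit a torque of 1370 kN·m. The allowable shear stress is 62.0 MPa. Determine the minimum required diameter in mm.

For a solid shaft τ_max = 16T/(πd³), so d = (16T/(π τ_allow))^(1/3) = (16·1.370e6/(π·6.20×10^7))^(1/3) = 0.4828 m.

483 mm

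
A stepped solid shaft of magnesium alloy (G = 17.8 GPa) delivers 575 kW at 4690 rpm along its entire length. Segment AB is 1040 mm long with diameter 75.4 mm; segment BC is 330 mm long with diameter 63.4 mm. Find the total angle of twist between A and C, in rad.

ω = 2π·4690/60 = 491.1 rad/s, so T = P/ω = 575×10³ / 491.1 = 1171 N·m.
J_AB = π(0.0754)⁴/32 = 3.17×10^-6 m⁴; J_BC = π(0.0634)⁴/32 = 1.59×10^-6 m⁴.
θ = (T/G)·Σ L_i/J_i = (1171/17.8×10⁹)·(1.04/3.17×10^-6 + 0.330/1.59×10^-6) = 0.03524 rad.

0.0352 rad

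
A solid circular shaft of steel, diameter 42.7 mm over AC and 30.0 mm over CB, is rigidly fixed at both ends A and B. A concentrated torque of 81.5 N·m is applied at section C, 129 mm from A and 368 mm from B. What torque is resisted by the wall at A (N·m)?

Compatibility: T_A·a/J_AC = T_B·b/J_CB with T_A + T_B = T₀.
J_AC = 3.26×10^-7 m⁴, J_CB = 7.95×10^-8 m⁴, so T_A = T₀·(J_AC/a)/((J_AC/a)+(J_CB/b)) = 75.09 N·m, T_B = 6.413 N·m.

75.1 N·m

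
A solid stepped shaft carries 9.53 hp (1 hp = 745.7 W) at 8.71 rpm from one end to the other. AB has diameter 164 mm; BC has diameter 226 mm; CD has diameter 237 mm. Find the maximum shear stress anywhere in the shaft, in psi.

1300 psi

ω = 2π·8.71/60 = 0.9121 rad/s, so T = P/ω = 9.53×745.7 / 0.9121 = 7791 N·m.
Under the same torque, τ_max = 16T/(πd³) is largest where d is smallest — segment AB (d = 164 mm).
τ_max = 16·7791/(π·(0.164)³) = 8.996×10^6 Pa.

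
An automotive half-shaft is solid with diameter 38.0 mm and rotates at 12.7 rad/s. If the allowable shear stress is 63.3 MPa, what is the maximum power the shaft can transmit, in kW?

8.66 kW

J = πd⁴/32 = π(0.0380)⁴/32 = 2.047×10^-7 m⁴.
T_max = τ_allow·J/r = 6.33×10^7 × 2.047×10^-7 / 0.0190 = 682.0 N·m.
ω = 12.7 rad/s, so P_max = T_max·ω = 8661 W.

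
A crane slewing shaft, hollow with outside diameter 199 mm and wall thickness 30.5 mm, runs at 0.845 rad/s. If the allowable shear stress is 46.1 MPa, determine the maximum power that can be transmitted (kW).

J = π(d_o⁴ − d_i⁴)/32 = π(0.199⁴ − 0.138⁴)/32 = 1.184×10^-4 m⁴.
T_max = τ_allow·J/r = 4.61×10^7 × 1.184×10^-4 / 0.0995 = 54840 N·m.
ω = 0.845 rad/s, so P_max = T_max·ω = 4.634×10^4 W.

46.3 kW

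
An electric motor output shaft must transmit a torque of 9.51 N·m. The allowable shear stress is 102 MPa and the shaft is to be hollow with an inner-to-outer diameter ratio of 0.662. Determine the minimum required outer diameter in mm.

For a hollow shaft with d_i/d_o = 0.662: τ_max = 16T/(π d_o³ (1−k⁴)), so d_o = [16T/(π τ_allow (1−k⁴))]^(1/3) = [16·9.510/(π·1.02×10^8·0.8079)]^(1/3) = 0.008376 m.

8.38 mm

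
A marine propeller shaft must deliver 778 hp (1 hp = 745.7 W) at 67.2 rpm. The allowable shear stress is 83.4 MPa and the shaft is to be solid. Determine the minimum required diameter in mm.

171 mm

ω = 2π·67.2/60 = 7.037 rad/s, so T = P/ω = 778×745.7 / 7.037 = 82440 N·m.
For a solid shaft τ_max = 16T/(πd³), so d = (16T/(π τ_allow))^(1/3) = (16·82440/(π·8.34×10^7))^(1/3) = 0.1714 m.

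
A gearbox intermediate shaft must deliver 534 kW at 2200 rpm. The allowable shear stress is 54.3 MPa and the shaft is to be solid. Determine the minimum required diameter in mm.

ω = 2π·2200/60 = 230.4 rad/s, so T = P/ω = 534×10³ / 230.4 = 2318 N·m.
For a solid shaft τ_max = 16T/(πd³), so d = (16T/(π τ_allow))^(1/3) = (16·2318/(π·5.43×10^7))^(1/3) = 0.06013 m.

60.1 mm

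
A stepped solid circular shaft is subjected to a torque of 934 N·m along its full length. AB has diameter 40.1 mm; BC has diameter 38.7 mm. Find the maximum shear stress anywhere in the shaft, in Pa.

Under the same torque, τ_max = 16T/(πd³) is largest where d is smallest — segment BC (d = 38.7 mm).
τ_max = 16·934.0/(π·(0.0387)³) = 8.207×10^7 Pa.

8.21e7 Pa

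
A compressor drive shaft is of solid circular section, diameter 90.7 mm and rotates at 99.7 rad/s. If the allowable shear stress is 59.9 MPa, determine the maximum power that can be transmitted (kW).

J = πd⁴/32 = π(0.0907)⁴/32 = 6.644×10^-6 m⁴.
T_max = τ_allow·J/r = 5.99×10^7 × 6.644×10^-6 / 0.0454 = 8776 N·m.
ω = 99.7 rad/s, so P_max = T_max·ω = 8.749×10^5 W.

875 kW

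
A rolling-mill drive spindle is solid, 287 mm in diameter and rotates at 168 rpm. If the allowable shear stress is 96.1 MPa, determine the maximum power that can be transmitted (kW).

J = πd⁴/32 = π(0.287)⁴/32 = 6.661×10^-4 m⁴.
T_max = τ_allow·J/r = 9.61×10^7 × 6.661×10^-4 / 0.143 = 446100 N·m.
ω = 2π·168/60 = 17.59 rad/s, so P_max = T_max·ω = 7.848×10^6 W.

7850 kW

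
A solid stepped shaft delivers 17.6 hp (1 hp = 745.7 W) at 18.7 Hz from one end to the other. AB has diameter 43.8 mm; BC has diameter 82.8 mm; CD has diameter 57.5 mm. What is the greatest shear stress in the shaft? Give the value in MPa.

ω = 2π·18.7 = 117.5 rad/s, so T = P/ω = 17.6×745.7 / 117.5 = 111.7 N·m.
Under the same torque, τ_max = 16T/(πd³) is largest where d is smallest — segment AB (d = 43.8 mm).
τ_max = 16·111.7/(π·(0.0438)³) = 6.770×10^6 Pa.

6.77 MPa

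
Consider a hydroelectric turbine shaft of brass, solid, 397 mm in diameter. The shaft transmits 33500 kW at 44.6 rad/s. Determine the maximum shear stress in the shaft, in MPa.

ω = 44.6 rad/s, so T = P/ω = 33500×10³ / 44.60 = 751100 N·m.
J = πd⁴/32 = π(0.397)⁴/32 = 2.439×10^-3 m⁴.
τ_max = T·r/J = 751100 × 0.199 / 2.439×10^-3 = 6.114×10^7 Pa.

61.1 MPa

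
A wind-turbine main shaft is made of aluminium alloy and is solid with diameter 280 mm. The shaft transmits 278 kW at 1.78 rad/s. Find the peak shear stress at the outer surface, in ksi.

ω = 1.78 rad/s, so T = P/ω = 278×10³ / 1.780 = 156200 N·m.
J = πd⁴/32 = π(0.280)⁴/32 = 6.034×10^-4 m⁴.
τ_max = T·r/J = 156200 × 0.140 / 6.034×10^-4 = 3.623×10^7 Pa.

5.26 ksi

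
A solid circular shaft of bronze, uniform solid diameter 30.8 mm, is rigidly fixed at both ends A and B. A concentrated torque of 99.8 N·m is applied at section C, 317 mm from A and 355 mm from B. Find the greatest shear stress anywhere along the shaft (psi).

With uniform GJ and both ends fixed, compatibility θ_AC = θ_CB gives T_A·a = T_B·b, together with T_A + T_B = T₀.
T_A = T₀·b/(a+b) = 99.80·355/672.0 = 52.72 N·m; T_B = 47.08 N·m.
τ in each portion: τ_AC = 9.19×10^6 Pa, τ_CB = 8.21×10^6 Pa; maximum is in AC.
τ_max = T_AC·r/J = 52.72·0.0154/8.83×10^-8 = 9.190×10^6 Pa.

1330 psi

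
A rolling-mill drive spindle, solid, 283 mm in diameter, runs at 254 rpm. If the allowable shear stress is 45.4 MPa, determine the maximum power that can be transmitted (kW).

5370 kW

J = πd⁴/32 = π(0.283)⁴/32 = 6.297×10^-4 m⁴.
T_max = τ_allow·J/r = 4.54×10^7 × 6.297×10^-4 / 0.141 = 202000 N·m.
ω = 2π·254/60 = 26.60 rad/s, so P_max = T_max·ω = 5.374×10^6 W.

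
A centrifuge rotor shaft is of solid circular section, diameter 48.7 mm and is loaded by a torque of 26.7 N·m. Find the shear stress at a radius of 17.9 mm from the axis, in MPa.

J = πd⁴/32 = π(0.0487)⁴/32 = 5.522×10^-7 m⁴.
Shear stress varies linearly with radius: τ = T·r/J = 26.70 × 0.0179 / 5.522×10^-7 = 8.655×10^5 Pa.

0.865 MPa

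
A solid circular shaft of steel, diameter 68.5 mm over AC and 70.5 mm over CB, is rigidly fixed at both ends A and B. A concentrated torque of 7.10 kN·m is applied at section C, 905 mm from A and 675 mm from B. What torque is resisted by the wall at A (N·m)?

Compatibility: T_A·a/J_AC = T_B·b/J_CB with T_A + T_B = T₀.
J_AC = 2.16×10^-6 m⁴, J_CB = 2.43×10^-6 m⁴, so T_A = T₀·(J_AC/a)/((J_AC/a)+(J_CB/b)) = 2835 N·m, T_B = 4265 N·m.

2840 N·m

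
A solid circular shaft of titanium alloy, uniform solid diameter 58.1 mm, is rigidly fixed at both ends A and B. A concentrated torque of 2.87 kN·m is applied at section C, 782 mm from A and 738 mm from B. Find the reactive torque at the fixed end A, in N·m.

1390 N·m

With uniform GJ and both ends fixed, compatibility θ_AC = θ_CB gives T_A·a = T_B·b, together with T_A + T_B = T₀.
T_A = T₀·b/(a+b) = 2870·738/1520 = 1393 N·m; T_B = 1477 N·m.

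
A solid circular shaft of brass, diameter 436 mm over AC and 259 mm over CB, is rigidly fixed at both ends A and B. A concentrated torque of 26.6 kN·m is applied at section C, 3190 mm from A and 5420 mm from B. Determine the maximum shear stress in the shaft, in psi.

221 psi

Compatibility: T_A·a/J_AC = T_B·b/J_CB with T_A + T_B = T₀.
J_AC = 3.55×10^-3 m⁴, J_CB = 4.42×10^-4 m⁴, so T_A = T₀·(J_AC/a)/((J_AC/a)+(J_CB/b)) = 24780 N·m, T_B = 1816 N·m.
τ in each portion: τ_AC = 1.52×10^6 Pa, τ_CB = 5.32×10^5 Pa; maximum is in AC.
τ_max = T_AC·r/J = 24780·0.218/3.55×10^-3 = 1.523×10^6 Pa.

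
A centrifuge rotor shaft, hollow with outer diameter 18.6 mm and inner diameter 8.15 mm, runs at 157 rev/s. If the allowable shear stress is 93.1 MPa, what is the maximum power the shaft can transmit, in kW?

112 kW

J = π(d_o⁴ − d_i⁴)/32 = π(0.0186⁴ − 0.00815⁴)/32 = 1.132×10^-8 m⁴.
T_max = τ_allow·J/r = 9.31×10^7 × 1.132×10^-8 / 0.00930 = 113.3 N·m.
ω = 2π·157 = 986.5 rad/s, so P_max = T_max·ω = 1.118×10^5 W.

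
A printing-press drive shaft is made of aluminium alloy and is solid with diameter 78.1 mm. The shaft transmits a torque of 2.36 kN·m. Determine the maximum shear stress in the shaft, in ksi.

J = πd⁴/32 = π(0.0781)⁴/32 = 3.653×10^-6 m⁴.
τ_max = T·r/J = 2360 × 0.0390 / 3.653×10^-6 = 2.523×10^7 Pa.

3.66 ksi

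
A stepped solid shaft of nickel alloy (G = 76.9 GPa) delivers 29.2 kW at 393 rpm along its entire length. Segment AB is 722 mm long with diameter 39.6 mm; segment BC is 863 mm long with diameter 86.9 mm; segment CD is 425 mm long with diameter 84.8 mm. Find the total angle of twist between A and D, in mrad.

ω = 2π·393/60 = 41.15 rad/s, so T = P/ω = 29.2×10³ / 41.15 = 709.5 N·m.
J_AB = π(0.0396)⁴/32 = 2.41×10^-7 m⁴; J_BC = π(0.0869)⁴/32 = 5.60×10^-6 m⁴; J_CD = π(0.0848)⁴/32 = 5.08×10^-6 m⁴.
θ = (T/G)·Σ L_i/J_i = (709.5/76.9×10⁹)·(0.722/2.41×10^-7 + 0.863/5.60×10^-6 + 0.425/5.08×10^-6) = 0.02979 rad.

29.8 mrad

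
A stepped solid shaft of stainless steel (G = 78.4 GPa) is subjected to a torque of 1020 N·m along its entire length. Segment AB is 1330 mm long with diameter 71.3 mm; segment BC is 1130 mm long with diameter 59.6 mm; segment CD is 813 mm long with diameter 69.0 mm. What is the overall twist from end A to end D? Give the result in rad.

0.0234 rad

J_AB = π(0.0713)⁴/32 = 2.54×10^-6 m⁴; J_BC = π(0.0596)⁴/32 = 1.24×10^-6 m⁴; J_CD = π(0.0690)⁴/32 = 2.23×10^-6 m⁴.
θ = (T/G)·Σ L_i/J_i = (1020/78.4×10⁹)·(1.33/2.54×10^-6 + 1.13/1.24×10^-6 + 0.813/2.23×10^-6) = 0.02344 rad.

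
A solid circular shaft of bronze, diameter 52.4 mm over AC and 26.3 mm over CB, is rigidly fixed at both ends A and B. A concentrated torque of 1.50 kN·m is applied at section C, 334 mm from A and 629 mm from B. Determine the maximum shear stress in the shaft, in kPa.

Compatibility: T_A·a/J_AC = T_B·b/J_CB with T_A + T_B = T₀.
J_AC = 7.40×10^-7 m⁴, J_CB = 4.70×10^-8 m⁴, so T_A = T₀·(J_AC/a)/((J_AC/a)+(J_CB/b)) = 1451 N·m, T_B = 48.90 N·m.
τ in each portion: τ_AC = 5.14×10^7 Pa, τ_CB = 1.37×10^7 Pa; maximum is in AC.
τ_max = T_AC·r/J = 1451·0.0262/7.40×10^-7 = 5.137×10^7 Pa.

51400 kPa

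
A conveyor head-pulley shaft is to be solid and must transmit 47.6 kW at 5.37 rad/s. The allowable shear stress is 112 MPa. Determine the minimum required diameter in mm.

73.9 mm

ω = 5.37 rad/s, so T = P/ω = 47.6×10³ / 5.370 = 8864 N·m.
For a solid shaft τ_max = 16T/(πd³), so d = (16T/(π τ_allow))^(1/3) = (16·8864/(π·1.12×10^8))^(1/3) = 0.07387 m.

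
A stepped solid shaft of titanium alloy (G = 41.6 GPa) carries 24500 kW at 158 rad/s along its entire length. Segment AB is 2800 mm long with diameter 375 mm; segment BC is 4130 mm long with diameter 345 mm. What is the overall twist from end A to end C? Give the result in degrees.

ω = 158 rad/s, so T = P/ω = 24500×10³ / 158.0 = 155100 N·m.
J_AB = π(0.375)⁴/32 = 1.94×10^-3 m⁴; J_BC = π(0.345)⁴/32 = 1.39×10^-3 m⁴.
θ = (T/G)·Σ L_i/J_i = (155100/41.6×10⁹)·(2.80/1.94×10^-3 + 4.13/1.39×10^-3) = 0.01644 rad.

0.942°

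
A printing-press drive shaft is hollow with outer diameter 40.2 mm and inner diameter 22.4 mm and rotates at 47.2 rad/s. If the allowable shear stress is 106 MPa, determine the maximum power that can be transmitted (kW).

57.7 kW

J = π(d_o⁴ − d_i⁴)/32 = π(0.0402⁴ − 0.0224⁴)/32 = 2.317×10^-7 m⁴.
T_max = τ_allow·J/r = 1.06×10^8 × 2.317×10^-7 / 0.0201 = 1222 N·m.
ω = 47.2 rad/s, so P_max = T_max·ω = 5.767×10^4 W.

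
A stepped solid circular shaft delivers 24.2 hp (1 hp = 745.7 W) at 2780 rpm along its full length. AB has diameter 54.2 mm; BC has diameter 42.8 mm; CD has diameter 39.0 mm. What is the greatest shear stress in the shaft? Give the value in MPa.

5.32 MPa

ω = 2π·2780/60 = 291.1 rad/s, so T = P/ω = 24.2×745.7 / 291.1 = 61.99 N·m.
Under the same torque, τ_max = 16T/(πd³) is largest where d is smallest — segment CD (d = 39.0 mm).
τ_max = 16·61.99/(π·(0.0390)³) = 5.322×10^6 Pa.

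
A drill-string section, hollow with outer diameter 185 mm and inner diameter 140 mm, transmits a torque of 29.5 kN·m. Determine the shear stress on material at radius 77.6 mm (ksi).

4.30 ksi

J = π(d_o⁴ − d_i⁴)/32 = π(0.185⁴ − 0.140⁴)/32 = 7.728×10^-5 m⁴.
Shear stress varies linearly with radius: τ = T·r/J = 29500 × 0.0776 / 7.728×10^-5 = 2.962×10^7 Pa.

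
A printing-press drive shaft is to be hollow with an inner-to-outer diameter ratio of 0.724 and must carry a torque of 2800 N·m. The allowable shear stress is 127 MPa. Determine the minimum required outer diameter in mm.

53.7 mm

For a hollow shaft with d_i/d_o = 0.724: τ_max = 16T/(π d_o³ (1−k⁴)), so d_o = [16T/(π τ_allow (1−k⁴))]^(1/3) = [16·2800/(π·1.27×10^8·0.7252)]^(1/3) = 0.05370 m.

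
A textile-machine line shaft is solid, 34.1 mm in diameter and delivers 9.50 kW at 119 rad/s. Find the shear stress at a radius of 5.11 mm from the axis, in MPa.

3.07 MPa

ω = 119 rad/s, so T = P/ω = 9.50×10³ / 119.0 = 79.83 N·m.
J = πd⁴/32 = π(0.0341)⁴/32 = 1.327×10^-7 m⁴.
Shear stress varies linearly with radius: τ = T·r/J = 79.83 × 0.00511 / 1.327×10^-7 = 3.073×10^6 Pa.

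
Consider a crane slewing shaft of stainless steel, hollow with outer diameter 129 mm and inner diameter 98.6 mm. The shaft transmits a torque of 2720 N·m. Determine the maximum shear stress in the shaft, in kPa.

J = π(d_o⁴ − d_i⁴)/32 = π(0.129⁴ − 0.0986⁴)/32 = 1.791×10^-5 m⁴.
τ_max = T·r/J = 2720 × 0.0645 / 1.791×10^-5 = 9.797×10^6 Pa.

9800 kPa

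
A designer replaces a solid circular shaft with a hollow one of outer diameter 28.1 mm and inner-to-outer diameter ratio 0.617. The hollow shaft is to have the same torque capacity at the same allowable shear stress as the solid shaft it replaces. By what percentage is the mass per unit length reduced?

Equal τ_max and T ⇒ the solid shaft needs d_s³ = d_o³(1−k⁴), so d_s = 28.1·(1−0.617⁴)^(1/3) = 26.67 mm.
Area ratio A_h/A_s = d_o²(1−k²)/d_s² = (1−k²)/(1−k⁴)^(2/3) = 0.6874.
Mass saving = 1 − 0.6874 = 31.3 %.

31.3 %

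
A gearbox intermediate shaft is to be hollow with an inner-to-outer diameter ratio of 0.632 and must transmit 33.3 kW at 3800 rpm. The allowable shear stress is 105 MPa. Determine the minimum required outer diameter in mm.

ω = 2π·3800/60 = 397.9 rad/s, so T = P/ω = 33.3×10³ / 397.9 = 83.68 N·m.
For a hollow shaft with d_i/d_o = 0.632: τ_max = 16T/(π d_o³ (1−k⁴)), so d_o = [16T/(π τ_allow (1−k⁴))]^(1/3) = [16·83.68/(π·1.05×10^8·0.8405)]^(1/3) = 0.01690 m.

16.9 mm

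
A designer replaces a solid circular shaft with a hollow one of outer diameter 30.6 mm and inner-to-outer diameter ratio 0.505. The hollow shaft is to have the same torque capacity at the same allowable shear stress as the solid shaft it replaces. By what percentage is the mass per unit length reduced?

Equal τ_max and T ⇒ the solid shaft needs d_s³ = d_o³(1−k⁴), so d_s = 30.6·(1−0.505⁴)^(1/3) = 29.92 mm.
Area ratio A_h/A_s = d_o²(1−k²)/d_s² = (1−k²)/(1−k⁴)^(2/3) = 0.7791.
Mass saving = 1 − 0.7791 = 22.1 %.

22.1 %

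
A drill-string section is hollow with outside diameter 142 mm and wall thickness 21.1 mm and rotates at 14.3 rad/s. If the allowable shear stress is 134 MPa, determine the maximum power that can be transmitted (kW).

J = π(d_o⁴ − d_i⁴)/32 = π(0.142⁴ − 0.0998⁴)/32 = 3.018×10^-5 m⁴.
T_max = τ_allow·J/r = 1.34×10^8 × 3.018×10^-5 / 0.0710 = 56950 N·m.
ω = 14.3 rad/s, so P_max = T_max·ω = 8.144×10^5 W.

814 kW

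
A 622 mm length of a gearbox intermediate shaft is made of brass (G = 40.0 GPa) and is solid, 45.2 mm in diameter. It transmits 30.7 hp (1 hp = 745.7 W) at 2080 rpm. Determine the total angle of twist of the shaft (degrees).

0.229°

ω = 2π·2080/60 = 217.8 rad/s, so T = P/ω = 30.7×745.7 / 217.8 = 105.1 N·m.
J = πd⁴/32 = π(0.0452)⁴/32 = 4.098×10^-7 m⁴.
θ = T·L/(G·J) = 105.1 × 0.622 / (40.0×10⁹ × 4.098×10^-7) = 3.988×10^-3 rad.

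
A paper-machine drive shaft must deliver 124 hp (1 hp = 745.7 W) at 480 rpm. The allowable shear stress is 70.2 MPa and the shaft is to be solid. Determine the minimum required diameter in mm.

ω = 2π·480/60 = 50.27 rad/s, so T = P/ω = 124×745.7 / 50.27 = 1840 N·m.
For a solid shaft τ_max = 16T/(πd³), so d = (16T/(π τ_allow))^(1/3) = (16·1840/(π·7.02×10^7))^(1/3) = 0.05110 m.

51.1 mm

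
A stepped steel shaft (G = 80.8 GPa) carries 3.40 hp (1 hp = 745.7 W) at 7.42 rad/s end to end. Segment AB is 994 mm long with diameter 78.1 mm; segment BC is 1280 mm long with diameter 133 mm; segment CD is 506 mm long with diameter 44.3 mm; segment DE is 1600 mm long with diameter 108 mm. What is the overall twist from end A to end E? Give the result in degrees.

ω = 7.42 rad/s, so T = P/ω = 3.40×745.7 / 7.420 = 341.7 N·m.
J_AB = π(0.0781)⁴/32 = 3.65×10^-6 m⁴; J_BC = π(0.133)⁴/32 = 3.07×10^-5 m⁴; J_CD = π(0.0443)⁴/32 = 3.78×10^-7 m⁴; J_DE = π(0.108)⁴/32 = 1.34×10^-5 m⁴.
θ = (T/G)·Σ L_i/J_i = (341.7/80.8×10⁹)·(0.994/3.65×10^-6 + 1.28/3.07×10^-5 + 0.506/3.78×10^-7 + 1.60/1.34×10^-5) = 7.493×10^-3 rad.

0.429°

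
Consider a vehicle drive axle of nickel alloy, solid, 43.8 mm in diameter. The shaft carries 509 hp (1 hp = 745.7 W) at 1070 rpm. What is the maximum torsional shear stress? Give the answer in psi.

ω = 2π·1070/60 = 112.1 rad/s, so T = P/ω = 509×745.7 / 112.1 = 3387 N·m.
J = πd⁴/32 = π(0.0438)⁴/32 = 3.613×10^-7 m⁴.
τ_max = T·r/J = 3387 × 0.0219 / 3.613×10^-7 = 2.053×10^8 Pa.

29800 psi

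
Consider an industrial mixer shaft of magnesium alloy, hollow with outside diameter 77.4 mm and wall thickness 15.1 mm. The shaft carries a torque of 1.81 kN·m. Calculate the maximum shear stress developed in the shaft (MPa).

J = π(d_o⁴ − d_i⁴)/32 = π(0.0774⁴ − 0.0472⁴)/32 = 3.036×10^-6 m⁴.
τ_max = T·r/J = 1810 × 0.0387 / 3.036×10^-6 = 2.307×10^7 Pa.

23.1 MPa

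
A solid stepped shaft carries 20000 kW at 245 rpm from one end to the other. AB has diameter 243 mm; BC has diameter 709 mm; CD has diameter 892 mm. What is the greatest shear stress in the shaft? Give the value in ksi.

40.1 ksi

ω = 2π·245/60 = 25.66 rad/s, so T = P/ω = 20000×10³ / 25.66 = 779500 N·m.
Under the same torque, τ_max = 16T/(πd³) is largest where d is smallest — segment AB (d = 243 mm).
τ_max = 16·779500/(π·(0.243)³) = 2.767×10^8 Pa.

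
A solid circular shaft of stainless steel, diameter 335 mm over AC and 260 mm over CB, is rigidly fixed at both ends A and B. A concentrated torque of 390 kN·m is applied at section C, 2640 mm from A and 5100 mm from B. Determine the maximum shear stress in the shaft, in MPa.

Compatibility: T_A·a/J_AC = T_B·b/J_CB with T_A + T_B = T₀.
J_AC = 1.24×10^-3 m⁴, J_CB = 4.49×10^-4 m⁴, so T_A = T₀·(J_AC/a)/((J_AC/a)+(J_CB/b)) = 328300 N·m, T_B = 61670 N·m.
τ in each portion: τ_AC = 4.45×10^7 Pa, τ_CB = 1.79×10^7 Pa; maximum is in AC.
τ_max = T_AC·r/J = 328300·0.168/1.24×10^-3 = 4.448×10^7 Pa.

44.5 MPa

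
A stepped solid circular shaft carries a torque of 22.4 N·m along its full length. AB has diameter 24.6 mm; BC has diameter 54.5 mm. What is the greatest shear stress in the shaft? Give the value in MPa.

7.66 MPa

Under the same torque, τ_max = 16T/(πd³) is largest where d is smallest — segment AB (d = 24.6 mm).
τ_max = 16·22.40/(π·(0.0246)³) = 7.663×10^6 Pa.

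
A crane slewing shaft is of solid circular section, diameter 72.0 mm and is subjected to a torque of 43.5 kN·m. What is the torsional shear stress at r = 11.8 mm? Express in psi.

28200 psi

J = πd⁴/32 = π(0.0720)⁴/32 = 2.638×10^-6 m⁴.
Shear stress varies linearly with radius: τ = T·r/J = 43500 × 0.0118 / 2.638×10^-6 = 1.946×10^8 Pa.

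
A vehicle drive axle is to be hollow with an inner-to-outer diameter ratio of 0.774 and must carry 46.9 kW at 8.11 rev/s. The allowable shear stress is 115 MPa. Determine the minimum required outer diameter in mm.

39.9 mm

ω = 2π·8.11 = 50.96 rad/s, so T = P/ω = 46.9×10³ / 50.96 = 920.4 N·m.
For a hollow shaft with d_i/d_o = 0.774: τ_max = 16T/(π d_o³ (1−k⁴)), so d_o = [16T/(π τ_allow (1−k⁴))]^(1/3) = [16·920.4/(π·1.15×10^8·0.6411)]^(1/3) = 0.03991 m.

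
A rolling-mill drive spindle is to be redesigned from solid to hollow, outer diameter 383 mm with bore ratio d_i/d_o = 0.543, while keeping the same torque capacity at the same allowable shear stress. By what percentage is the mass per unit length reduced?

Equal τ_max and T ⇒ the solid shaft needs d_s³ = d_o³(1−k⁴), so d_s = 383·(1−0.543⁴)^(1/3) = 371.6 mm.
Area ratio A_h/A_s = d_o²(1−k²)/d_s² = (1−k²)/(1−k⁴)^(2/3) = 0.7492.
Mass saving = 1 − 0.7492 = 25.1 %.

25.1 %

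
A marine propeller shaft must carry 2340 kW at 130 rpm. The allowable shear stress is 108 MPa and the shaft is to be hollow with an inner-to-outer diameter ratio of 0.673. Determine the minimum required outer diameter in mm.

ω = 2π·130/60 = 13.61 rad/s, so T = P/ω = 2340×10³ / 13.61 = 171900 N·m.
For a hollow shaft with d_i/d_o = 0.673: τ_max = 16T/(π d_o³ (1−k⁴)), so d_o = [16T/(π τ_allow (1−k⁴))]^(1/3) = [16·171900/(π·1.08×10^8·0.7949)]^(1/3) = 0.2169 m.

217 mm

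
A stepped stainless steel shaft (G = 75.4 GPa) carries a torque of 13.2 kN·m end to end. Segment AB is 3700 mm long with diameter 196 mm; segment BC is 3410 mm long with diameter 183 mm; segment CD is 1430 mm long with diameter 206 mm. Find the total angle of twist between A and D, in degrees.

J_AB = π(0.196)⁴/32 = 1.45×10^-4 m⁴; J_BC = π(0.183)⁴/32 = 1.10×10^-4 m⁴; J_CD = π(0.206)⁴/32 = 1.77×10^-4 m⁴.
θ = (T/G)·Σ L_i/J_i = (13200/75.4×10⁹)·(3.70/1.45×10^-4 + 3.41/1.10×10^-4 + 1.43/1.77×10^-4) = 0.01131 rad.

0.648°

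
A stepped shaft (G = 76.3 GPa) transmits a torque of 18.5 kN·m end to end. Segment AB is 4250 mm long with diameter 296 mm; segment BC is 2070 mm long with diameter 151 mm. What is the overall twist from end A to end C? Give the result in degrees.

J_AB = π(0.296)⁴/32 = 7.54×10^-4 m⁴; J_BC = π(0.151)⁴/32 = 5.10×10^-5 m⁴.
θ = (T/G)·Σ L_i/J_i = (18500/76.3×10⁹)·(4.25/7.54×10^-4 + 2.07/5.10×10^-5) = 0.01120 rad.

0.642°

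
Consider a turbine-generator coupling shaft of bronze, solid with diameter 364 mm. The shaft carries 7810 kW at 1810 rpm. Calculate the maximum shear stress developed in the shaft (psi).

631 psi

ω = 2π·1810/60 = 189.5 rad/s, so T = P/ω = 7810×10³ / 189.5 = 41200 N·m.
J = πd⁴/32 = π(0.364)⁴/32 = 1.723×10^-3 m⁴.
τ_max = T·r/J = 41200 × 0.182 / 1.723×10^-3 = 4.351×10^6 Pa.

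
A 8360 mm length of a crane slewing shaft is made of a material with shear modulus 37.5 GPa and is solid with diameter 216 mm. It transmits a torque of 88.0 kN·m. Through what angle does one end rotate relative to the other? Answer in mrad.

J = πd⁴/32 = π(0.216)⁴/32 = 2.137×10^-4 m⁴.
θ = T·L/(G·J) = 88000 × 8.36 / (37.5×10⁹ × 2.137×10^-4) = 0.09180 rad.

91.8 mrad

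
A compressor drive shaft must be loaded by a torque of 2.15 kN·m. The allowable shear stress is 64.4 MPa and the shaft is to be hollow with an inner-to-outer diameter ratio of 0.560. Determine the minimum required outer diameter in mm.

57.3 mm

For a hollow shaft with d_i/d_o = 0.560: τ_max = 16T/(π d_o³ (1−k⁴)), so d_o = [16T/(π τ_allow (1−k⁴))]^(1/3) = [16·2150/(π·6.44×10^7·0.9017)]^(1/3) = 0.05734 m.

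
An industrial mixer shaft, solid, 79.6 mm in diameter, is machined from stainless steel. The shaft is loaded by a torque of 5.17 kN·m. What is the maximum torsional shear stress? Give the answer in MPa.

J = πd⁴/32 = π(0.0796)⁴/32 = 3.941×10^-6 m⁴.
τ_max = T·r/J = 5170 × 0.0398 / 3.941×10^-6 = 5.221×10^7 Pa.

52.2 MPa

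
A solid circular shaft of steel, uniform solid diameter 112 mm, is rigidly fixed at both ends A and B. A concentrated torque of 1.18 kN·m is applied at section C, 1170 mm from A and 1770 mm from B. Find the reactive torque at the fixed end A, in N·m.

With uniform GJ and both ends fixed, compatibility θ_AC = θ_CB gives T_A·a = T_B·b, together with T_A + T_B = T₀.
T_A = T₀·b/(a+b) = 1180·1770/2940 = 710.4 N·m; T_B = 469.6 N·m.

710 N·m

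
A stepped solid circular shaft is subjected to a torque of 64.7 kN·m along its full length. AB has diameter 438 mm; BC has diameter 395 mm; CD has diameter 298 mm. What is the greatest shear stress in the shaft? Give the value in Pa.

Under the same torque, τ_max = 16T/(πd³) is largest where d is smallest — segment CD (d = 298 mm).
τ_max = 16·64700/(π·(0.298)³) = 1.245×10^7 Pa.

1.25e7 Pa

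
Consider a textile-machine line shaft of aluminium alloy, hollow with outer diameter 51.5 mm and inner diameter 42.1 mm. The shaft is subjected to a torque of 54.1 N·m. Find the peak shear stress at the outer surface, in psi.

529 psi

J = π(d_o⁴ − d_i⁴)/32 = π(0.0515⁴ − 0.0421⁴)/32 = 3.822×10^-7 m⁴.
τ_max = T·r/J = 54.10 × 0.0257 / 3.822×10^-7 = 3.645×10^6 Pa.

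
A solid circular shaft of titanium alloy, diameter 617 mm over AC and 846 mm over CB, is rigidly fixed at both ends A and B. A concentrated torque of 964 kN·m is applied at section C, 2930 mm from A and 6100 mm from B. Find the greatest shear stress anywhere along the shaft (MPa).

Compatibility: T_A·a/J_AC = T_B·b/J_CB with T_A + T_B = T₀.
J_AC = 0.0142 m⁴, J_CB = 0.0503 m⁴, so T_A = T₀·(J_AC/a)/((J_AC/a)+(J_CB/b)) = 357300 N·m, T_B = 606700 N·m.
τ in each portion: τ_AC = 7.75×10^6 Pa, τ_CB = 5.10×10^6 Pa; maximum is in AC.
τ_max = T_AC·r/J = 357300·0.308/0.0142 = 7.748×10^6 Pa.

7.75 MPa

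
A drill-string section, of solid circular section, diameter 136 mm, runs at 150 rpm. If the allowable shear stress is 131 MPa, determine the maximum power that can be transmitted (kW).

J = πd⁴/32 = π(0.136)⁴/32 = 3.359×10^-5 m⁴.
T_max = τ_allow·J/r = 1.31×10^8 × 3.359×10^-5 / 0.0680 = 64700 N·m.
ω = 2π·150/60 = 15.71 rad/s, so P_max = T_max·ω = 1.016×10^6 W.

1020 kW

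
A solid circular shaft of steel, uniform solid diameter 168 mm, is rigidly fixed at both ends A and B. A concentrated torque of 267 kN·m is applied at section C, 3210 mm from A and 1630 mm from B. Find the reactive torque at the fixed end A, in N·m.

With uniform GJ and both ends fixed, compatibility θ_AC = θ_CB gives T_A·a = T_B·b, together with T_A + T_B = T₀.
T_A = T₀·b/(a+b) = 267000·1630/4840 = 89920 N·m; T_B = 177100 N·m.

89900 N·m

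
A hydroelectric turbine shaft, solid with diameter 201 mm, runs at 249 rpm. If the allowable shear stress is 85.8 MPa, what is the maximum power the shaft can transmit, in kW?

J = πd⁴/32 = π(0.201)⁴/32 = 1.602×10^-4 m⁴.
T_max = τ_allow·J/r = 8.58×10^7 × 1.602×10^-4 / 0.101 = 136800 N·m.
ω = 2π·249/60 = 26.08 rad/s, so P_max = T_max·ω = 3.567×10^6 W.

3570 kW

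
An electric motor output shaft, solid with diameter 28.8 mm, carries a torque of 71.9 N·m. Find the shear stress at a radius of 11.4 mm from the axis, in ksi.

J = πd⁴/32 = π(0.0288)⁴/32 = 6.754×10^-8 m⁴.
Shear stress varies linearly with radius: τ = T·r/J = 71.90 × 0.0114 / 6.754×10^-8 = 1.214×10^7 Pa.

1.76 ksi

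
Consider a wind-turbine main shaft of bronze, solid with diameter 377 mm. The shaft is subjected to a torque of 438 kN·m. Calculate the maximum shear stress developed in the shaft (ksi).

J = πd⁴/32 = π(0.377)⁴/32 = 1.983×10^-3 m⁴.
τ_max = T·r/J = 438000 × 0.189 / 1.983×10^-3 = 4.163×10^7 Pa.

6.04 ksi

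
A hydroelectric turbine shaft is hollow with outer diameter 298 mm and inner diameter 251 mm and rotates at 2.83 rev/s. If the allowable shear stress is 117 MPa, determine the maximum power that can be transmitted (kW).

J = π(d_o⁴ − d_i⁴)/32 = π(0.298⁴ − 0.251⁴)/32 = 3.846×10^-4 m⁴.
T_max = τ_allow·J/r = 1.17×10^8 × 3.846×10^-4 / 0.149 = 302000 N·m.
ω = 2π·2.83 = 17.78 rad/s, so P_max = T_max·ω = 5.369×10^6 W.

5370 kW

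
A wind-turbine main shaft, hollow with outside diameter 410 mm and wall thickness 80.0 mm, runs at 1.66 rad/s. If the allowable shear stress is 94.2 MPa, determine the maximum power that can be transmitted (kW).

1820 kW

J = π(d_o⁴ − d_i⁴)/32 = π(0.410⁴ − 0.250⁴)/32 = 2.391×10^-3 m⁴.
T_max = τ_allow·J/r = 9.42×10^7 × 2.391×10^-3 / 0.205 = 1.099e6 N·m.
ω = 1.66 rad/s, so P_max = T_max·ω = 1.824×10^6 W.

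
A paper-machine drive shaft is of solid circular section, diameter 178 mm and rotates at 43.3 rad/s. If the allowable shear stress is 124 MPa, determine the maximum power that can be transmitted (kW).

J = πd⁴/32 = π(0.178)⁴/32 = 9.856×10^-5 m⁴.
T_max = τ_allow·J/r = 1.24×10^8 × 9.856×10^-5 / 0.0890 = 137300 N·m.
ω = 43.3 rad/s, so P_max = T_max·ω = 5.946×10^6 W.

5950 kW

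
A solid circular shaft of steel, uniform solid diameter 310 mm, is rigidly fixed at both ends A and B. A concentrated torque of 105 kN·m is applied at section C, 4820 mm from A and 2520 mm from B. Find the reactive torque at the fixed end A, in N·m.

With uniform GJ and both ends fixed, compatibility θ_AC = θ_CB gives T_A·a = T_B·b, together with T_A + T_B = T₀.
T_A = T₀·b/(a+b) = 105000·2520/7340 = 36050 N·m; T_B = 68950 N·m.

36000 N·m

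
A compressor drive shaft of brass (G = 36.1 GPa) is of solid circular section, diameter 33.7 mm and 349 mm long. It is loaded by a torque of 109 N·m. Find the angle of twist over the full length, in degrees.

J = πd⁴/32 = π(0.0337)⁴/32 = 1.266×10^-7 m⁴.
θ = T·L/(G·J) = 109.0 × 0.349 / (36.1×10⁹ × 1.266×10^-7) = 8.322×10^-3 rad.

0.477°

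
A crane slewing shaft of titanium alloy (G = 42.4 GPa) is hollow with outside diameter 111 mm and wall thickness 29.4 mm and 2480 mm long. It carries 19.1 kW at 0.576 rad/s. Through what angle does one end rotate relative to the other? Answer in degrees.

ω = 0.576 rad/s, so T = P/ω = 19.1×10³ / 0.5760 = 33160 N·m.
J = π(d_o⁴ − d_i⁴)/32 = π(0.111⁴ − 0.0522⁴)/32 = 1.417×10^-5 m⁴.
θ = T·L/(G·J) = 33160 × 2.48 / (42.4×10⁹ × 1.417×10^-5) = 0.1368 rad.

7.84°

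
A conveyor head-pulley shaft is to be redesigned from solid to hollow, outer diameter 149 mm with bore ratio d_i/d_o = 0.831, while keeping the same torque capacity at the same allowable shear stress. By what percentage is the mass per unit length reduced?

Equal τ_max and T ⇒ the solid shaft needs d_s³ = d_o³(1−k⁴), so d_s = 149·(1−0.831⁴)^(1/3) = 120.1 mm.
Area ratio A_h/A_s = d_o²(1−k²)/d_s² = (1−k²)/(1−k⁴)^(2/3) = 0.4766.
Mass saving = 1 − 0.4766 = 52.3 %.

52.3 %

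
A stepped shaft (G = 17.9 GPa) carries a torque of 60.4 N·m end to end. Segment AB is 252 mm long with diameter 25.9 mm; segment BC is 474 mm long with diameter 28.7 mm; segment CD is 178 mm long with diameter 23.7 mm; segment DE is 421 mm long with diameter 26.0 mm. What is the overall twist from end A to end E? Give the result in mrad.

J_AB = π(0.0259)⁴/32 = 4.42×10^-8 m⁴; J_BC = π(0.0287)⁴/32 = 6.66×10^-8 m⁴; J_CD = π(0.0237)⁴/32 = 3.10×10^-8 m⁴; J_DE = π(0.0260)⁴/32 = 4.49×10^-8 m⁴.
θ = (T/G)·Σ L_i/J_i = (60.40/17.9×10⁹)·(0.252/4.42×10^-8 + 0.474/6.66×10^-8 + 0.178/3.10×10^-8 + 0.421/4.49×10^-8) = 0.09432 rad.

94.3 mrad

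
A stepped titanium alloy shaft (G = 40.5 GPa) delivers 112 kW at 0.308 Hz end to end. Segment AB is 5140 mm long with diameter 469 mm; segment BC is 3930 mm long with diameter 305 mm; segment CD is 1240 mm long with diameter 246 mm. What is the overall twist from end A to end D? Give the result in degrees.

ω = 2π·0.308 = 1.935 rad/s, so T = P/ω = 112×10³ / 1.935 = 57870 N·m.
J_AB = π(0.469)⁴/32 = 4.75×10^-3 m⁴; J_BC = π(0.305)⁴/32 = 8.50×10^-4 m⁴; J_CD = π(0.246)⁴/32 = 3.60×10^-4 m⁴.
θ = (T/G)·Σ L_i/J_i = (57870/40.5×10⁹)·(5.14/4.75×10^-3 + 3.93/8.50×10^-4 + 1.24/3.60×10^-4) = 0.01309 rad.

0.750°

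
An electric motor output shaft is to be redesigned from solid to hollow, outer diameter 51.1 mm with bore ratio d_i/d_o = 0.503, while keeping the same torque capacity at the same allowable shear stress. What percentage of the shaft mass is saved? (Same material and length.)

21.9 %

Equal τ_max and T ⇒ the solid shaft needs d_s³ = d_o³(1−k⁴), so d_s = 51.1·(1−0.503⁴)^(1/3) = 49.99 mm.
Area ratio A_h/A_s = d_o²(1−k²)/d_s² = (1−k²)/(1−k⁴)^(2/3) = 0.7807.
Mass saving = 1 − 0.7807 = 21.9 %.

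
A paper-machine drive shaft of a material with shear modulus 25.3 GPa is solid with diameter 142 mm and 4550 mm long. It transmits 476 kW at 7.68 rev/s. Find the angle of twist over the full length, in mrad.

44.4 mrad

ω = 2π·7.68 = 48.25 rad/s, so T = P/ω = 476×10³ / 48.25 = 9864 N·m.
J = πd⁴/32 = π(0.142)⁴/32 = 3.992×10^-5 m⁴.
θ = T·L/(G·J) = 9864 × 4.55 / (25.3×10⁹ × 3.992×10^-5) = 0.04444 rad.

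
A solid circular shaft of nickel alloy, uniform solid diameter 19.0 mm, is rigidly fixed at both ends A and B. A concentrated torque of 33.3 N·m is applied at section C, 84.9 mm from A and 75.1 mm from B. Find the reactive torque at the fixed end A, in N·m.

15.6 N·m

With uniform GJ and both ends fixed, compatibility θ_AC = θ_CB gives T_A·a = T_B·b, together with T_A + T_B = T₀.
T_A = T₀·b/(a+b) = 33.30·75.1/160.0 = 15.63 N·m; T_B = 17.67 N·m.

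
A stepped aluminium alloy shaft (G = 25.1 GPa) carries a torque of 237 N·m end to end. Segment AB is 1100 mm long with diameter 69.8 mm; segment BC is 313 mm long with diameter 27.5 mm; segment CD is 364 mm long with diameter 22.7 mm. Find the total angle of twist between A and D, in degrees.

J_AB = π(0.0698)⁴/32 = 2.33×10^-6 m⁴; J_BC = π(0.0275)⁴/32 = 5.61×10^-8 m⁴; J_CD = π(0.0227)⁴/32 = 2.61×10^-8 m⁴.
θ = (T/G)·Σ L_i/J_i = (237.0/25.1×10⁹)·(1.10/2.33×10^-6 + 0.313/5.61×10^-8 + 0.364/2.61×10^-8) = 0.1889 rad.

10.8°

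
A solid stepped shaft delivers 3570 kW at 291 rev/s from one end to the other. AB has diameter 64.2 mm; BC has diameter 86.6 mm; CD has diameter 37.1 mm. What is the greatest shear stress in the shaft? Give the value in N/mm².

195 N/mm²

ω = 2π·291 = 1828 rad/s, so T = P/ω = 3570×10³ / 1828 = 1953 N·m.
Under the same torque, τ_max = 16T/(πd³) is largest where d is smallest — segment CD (d = 37.1 mm).
τ_max = 16·1953/(π·(0.0371)³) = 1.947×10^8 Pa.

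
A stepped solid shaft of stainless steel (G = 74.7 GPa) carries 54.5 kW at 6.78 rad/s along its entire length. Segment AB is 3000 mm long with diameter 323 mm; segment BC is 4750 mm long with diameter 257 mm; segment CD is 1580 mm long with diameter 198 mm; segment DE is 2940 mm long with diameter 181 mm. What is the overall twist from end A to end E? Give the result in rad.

ω = 6.78 rad/s, so T = P/ω = 54.5×10³ / 6.780 = 8038 N·m.
J_AB = π(0.323)⁴/32 = 1.07×10^-3 m⁴; J_BC = π(0.257)⁴/32 = 4.28×10^-4 m⁴; J_CD = π(0.198)⁴/32 = 1.51×10^-4 m⁴; J_DE = π(0.181)⁴/32 = 1.05×10^-4 m⁴.
θ = (T/G)·Σ L_i/J_i = (8038/74.7×10⁹)·(3.00/1.07×10^-3 + 4.75/4.28×10^-4 + 1.58/1.51×10^-4 + 2.94/1.05×10^-4) = 5.625×10^-3 rad.

0.00562 rad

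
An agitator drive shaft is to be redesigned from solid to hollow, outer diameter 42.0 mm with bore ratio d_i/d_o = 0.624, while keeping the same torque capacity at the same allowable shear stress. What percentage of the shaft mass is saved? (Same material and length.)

Equal τ_max and T ⇒ the solid shaft needs d_s³ = d_o³(1−k⁴), so d_s = 42.0·(1−0.624⁴)^(1/3) = 39.76 mm.
Area ratio A_h/A_s = d_o²(1−k²)/d_s² = (1−k²)/(1−k⁴)^(2/3) = 0.6814.
Mass saving = 1 − 0.6814 = 31.9 %.

31.9 %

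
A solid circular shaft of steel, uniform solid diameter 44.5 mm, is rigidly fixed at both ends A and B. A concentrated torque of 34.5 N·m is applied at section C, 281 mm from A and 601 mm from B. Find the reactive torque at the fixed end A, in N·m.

With uniform GJ and both ends fixed, compatibility θ_AC = θ_CB gives T_A·a = T_B·b, together with T_A + T_B = T₀.
T_A = T₀·b/(a+b) = 34.50·601/882.0 = 23.51 N·m; T_B = 10.99 N·m.

23.5 N·m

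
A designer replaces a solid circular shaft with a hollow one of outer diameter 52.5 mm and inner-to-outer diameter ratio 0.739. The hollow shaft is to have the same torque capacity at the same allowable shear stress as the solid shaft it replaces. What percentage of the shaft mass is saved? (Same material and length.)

Equal τ_max and T ⇒ the solid shaft needs d_s³ = d_o³(1−k⁴), so d_s = 52.5·(1−0.739⁴)^(1/3) = 46.65 mm.
Area ratio A_h/A_s = d_o²(1−k²)/d_s² = (1−k²)/(1−k⁴)^(2/3) = 0.5748.
Mass saving = 1 − 0.5748 = 42.5 %.

42.5 %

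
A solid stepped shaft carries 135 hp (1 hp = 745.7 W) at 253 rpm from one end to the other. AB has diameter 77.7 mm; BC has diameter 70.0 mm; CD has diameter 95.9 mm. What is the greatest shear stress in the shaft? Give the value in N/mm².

56.4 N/mm²

ω = 2π·253/60 = 26.49 rad/s, so T = P/ω = 135×745.7 / 26.49 = 3800 N·m.
Under the same torque, τ_max = 16T/(πd³) is largest where d is smallest — segment BC (d = 70.0 mm).
τ_max = 16·3800/(π·(0.0700)³) = 5.642×10^7 Pa.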